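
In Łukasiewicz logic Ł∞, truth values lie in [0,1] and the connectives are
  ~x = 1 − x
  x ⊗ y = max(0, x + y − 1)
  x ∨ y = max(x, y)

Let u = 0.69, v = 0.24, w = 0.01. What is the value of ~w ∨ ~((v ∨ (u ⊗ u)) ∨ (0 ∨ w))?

~w = 1 − 0.01 = 0.99
u ⊗ u = max(0, 0.69 + 0.69 − 1) = max(0, 0.38) = 0.38
v ∨ (u ⊗ u) = max(0.24, 0.38) = 0.38
0 ∨ w = max(0.00, 0.01) = 0.01
(v ∨ (u ⊗ u)) ∨ (0 ∨ w) = max(0.38, 0.01) = 0.38
~((v ∨ (u ⊗ u)) ∨ (0 ∨ w)) = 1 − 0.38 = 0.62
~w ∨ ~((v ∨ (u ⊗ u)) ∨ (0 ∨ w)) = max(0.99, 0.62) = 0.99

0.99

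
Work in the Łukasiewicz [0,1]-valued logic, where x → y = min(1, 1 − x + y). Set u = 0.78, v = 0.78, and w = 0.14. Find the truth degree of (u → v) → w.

0.14

u → v = min(1, 1 − 0.78 + 0.78) = min(1, 1.00) = 1.00
(u → v) → w = min(1, 1 − 1.00 + 0.14) = min(1, 0.14) = 0.14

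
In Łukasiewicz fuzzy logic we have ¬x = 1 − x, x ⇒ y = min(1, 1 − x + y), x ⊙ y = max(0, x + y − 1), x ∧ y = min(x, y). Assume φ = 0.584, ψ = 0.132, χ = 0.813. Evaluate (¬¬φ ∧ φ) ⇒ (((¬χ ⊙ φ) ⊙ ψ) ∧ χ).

0.416

¬φ = 1 − 0.584 = 0.416
¬¬φ = 1 − 0.416 = 0.584
¬¬φ ∧ φ = min(0.584, 0.584) = 0.584
¬χ = 1 − 0.813 = 0.187
¬χ ⊙ φ = max(0, 0.187 + 0.584 − 1) = max(0, -0.229) = 0.000
(¬χ ⊙ φ) ⊙ ψ = max(0, 0.000 + 0.132 − 1) = max(0, -0.868) = 0.000
((¬χ ⊙ φ) ⊙ ψ) ∧ χ = min(0.000, 0.813) = 0.000
(¬¬φ ∧ φ) ⇒ (((¬χ ⊙ φ) ⊙ ψ) ∧ χ) = min(1, 1 − 0.584 + 0.000) = min(1, 0.416) = 0.416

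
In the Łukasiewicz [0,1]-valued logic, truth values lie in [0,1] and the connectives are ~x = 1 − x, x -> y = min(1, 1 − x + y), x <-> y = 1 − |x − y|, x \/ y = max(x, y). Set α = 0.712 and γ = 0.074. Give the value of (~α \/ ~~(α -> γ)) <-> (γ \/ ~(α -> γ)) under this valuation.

0.724

~α = 1 − 0.712 = 0.288
α -> γ = min(1, 1 − 0.712 + 0.074) = min(1, 0.362) = 0.362
~(α -> γ) = 1 − 0.362 = 0.638
~~(α -> γ) = 1 − 0.638 = 0.362
~α \/ ~~(α -> γ) = max(0.288, 0.362) = 0.362
γ \/ ~(α -> γ) = max(0.074, 0.638) = 0.638
(~α \/ ~~(α -> γ)) <-> (γ \/ ~(α -> γ)) = 1 − |0.362 − 0.638| = 1 − 0.276 = 0.724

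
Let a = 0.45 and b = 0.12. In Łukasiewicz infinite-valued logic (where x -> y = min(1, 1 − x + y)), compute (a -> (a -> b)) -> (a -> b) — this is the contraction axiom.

0.67

a -> b = min(1, 1 − 0.45 + 0.12) = min(1, 0.67) = 0.67
a -> (a -> b) = min(1, 1 − 0.45 + 0.67) = min(1, 1.22) = 1.00
(a -> (a -> b)) -> (a -> b) = min(1, 1 − 1.00 + 0.67) = min(1, 0.67) = 0.67
(The value 0.67 < 1 shows this instance is not satisfied; fails in Ł∞ (the t-norm is not idempotent).)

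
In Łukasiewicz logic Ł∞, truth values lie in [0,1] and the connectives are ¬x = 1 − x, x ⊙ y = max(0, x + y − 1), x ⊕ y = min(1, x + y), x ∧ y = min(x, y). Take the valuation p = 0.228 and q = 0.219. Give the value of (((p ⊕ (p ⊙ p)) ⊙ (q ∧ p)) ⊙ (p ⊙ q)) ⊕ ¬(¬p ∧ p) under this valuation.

p ⊙ p = max(0, 0.228 + 0.228 − 1) = max(0, -0.544) = 0.000
p ⊕ (p ⊙ p) = min(1, 0.228 + 0.000) = min(1, 0.228) = 0.228
q ∧ p = min(0.219, 0.228) = 0.219
(p ⊕ (p ⊙ p)) ⊙ (q ∧ p) = max(0, 0.228 + 0.219 − 1) = max(0, -0.553) = 0.000
p ⊙ q = max(0, 0.228 + 0.219 − 1) = max(0, -0.553) = 0.000
((p ⊕ (p ⊙ p)) ⊙ (q ∧ p)) ⊙ (p ⊙ q) = max(0, 0.000 + 0.000 − 1) = max(0, -1.000) = 0.000
¬p = 1 − 0.228 = 0.772
¬p ∧ p = min(0.772, 0.228) = 0.228
¬(¬p ∧ p) = 1 − 0.228 = 0.772
(((p ⊕ (p ⊙ p)) ⊙ (q ∧ p)) ⊙ (p ⊙ q)) ⊕ ¬(¬p ∧ p) = min(1, 0.000 + 0.772) = min(1, 0.772) = 0.772

0.772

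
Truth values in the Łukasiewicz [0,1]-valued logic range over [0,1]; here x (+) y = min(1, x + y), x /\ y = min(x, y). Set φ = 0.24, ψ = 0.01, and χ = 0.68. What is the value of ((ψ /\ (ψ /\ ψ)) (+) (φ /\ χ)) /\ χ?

0.25

ψ /\ ψ = min(0.01, 0.01) = 0.01
ψ /\ (ψ /\ ψ) = min(0.01, 0.01) = 0.01
φ /\ χ = min(0.24, 0.68) = 0.24
(ψ /\ (ψ /\ ψ)) (+) (φ /\ χ) = min(1, 0.01 + 0.24) = min(1, 0.25) = 0.25
((ψ /\ (ψ /\ ψ)) (+) (φ /\ χ)) /\ χ = min(0.25, 0.68) = 0.25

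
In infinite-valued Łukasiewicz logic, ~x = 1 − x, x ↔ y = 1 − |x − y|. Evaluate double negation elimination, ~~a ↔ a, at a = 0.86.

1.00

~a = 1 − 0.86 = 0.14
~~a = 1 − 0.14 = 0.86
~~a ↔ a = 1 − |0.86 − 0.86| = 1 − 0.00 = 1.00
(As expected: always 1 in Ł∞ since negation is involutive.)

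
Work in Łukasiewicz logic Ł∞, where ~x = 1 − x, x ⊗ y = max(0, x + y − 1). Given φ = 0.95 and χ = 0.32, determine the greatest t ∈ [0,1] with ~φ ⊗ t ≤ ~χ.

1.00

~φ = 1 − 0.95 = 0.05
So the left factor is ~φ = 0.05.
~χ = 1 − 0.32 = 0.68
So the right-hand bound is ~χ = 0.68.
The residuum of the Łukasiewicz t-norm gives the supremum: min(1, 1 − 0.05 + 0.68).
1 − 0.05 + 0.68 = 1.63, so t = min(1, 1.63) = 1.00.
Check: 0.05 ⊗ 1.00 = max(0, 0.05) = 0.05 ≤ 0.68.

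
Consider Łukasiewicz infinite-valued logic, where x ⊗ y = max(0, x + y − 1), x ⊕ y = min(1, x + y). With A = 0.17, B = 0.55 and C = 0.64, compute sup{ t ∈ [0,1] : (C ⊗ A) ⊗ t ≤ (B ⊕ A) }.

1.00

C ⊗ A = max(0, 0.64 + 0.17 − 1) = max(0, -0.19) = 0.00
So the left factor is C ⊗ A = 0.00.
B ⊕ A = min(1, 0.55 + 0.17) = min(1, 0.72) = 0.72
So the right-hand bound is B ⊕ A = 0.72.
The residuum of the Łukasiewicz t-norm gives the supremum: min(1, 1 − 0.00 + 0.72).
1 − 0.00 + 0.72 = 1.72, so t = min(1, 1.72) = 1.00.
Check: 0.00 ⊗ 1.00 = max(0, 0.00) = 0.00 ≤ 0.72.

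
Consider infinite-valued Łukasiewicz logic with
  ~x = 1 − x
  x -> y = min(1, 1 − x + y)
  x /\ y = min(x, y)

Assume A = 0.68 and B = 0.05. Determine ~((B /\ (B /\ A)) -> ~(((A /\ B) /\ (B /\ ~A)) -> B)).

0.05

B /\ A = min(0.05, 0.68) = 0.05
B /\ (B /\ A) = min(0.05, 0.05) = 0.05
A /\ B = min(0.68, 0.05) = 0.05
~A = 1 − 0.68 = 0.32
B /\ ~A = min(0.05, 0.32) = 0.05
(A /\ B) /\ (B /\ ~A) = min(0.05, 0.05) = 0.05
((A /\ B) /\ (B /\ ~A)) -> B = min(1, 1 − 0.05 + 0.05) = min(1, 1.00) = 1.00
~(((A /\ B) /\ (B /\ ~A)) -> B) = 1 − 1.00 = 0.00
(B /\ (B /\ A)) -> ~(((A /\ B) /\ (B /\ ~A)) -> B) = min(1, 1 − 0.05 + 0.00) = min(1, 0.95) = 0.95
~((B /\ (B /\ A)) -> ~(((A /\ B) /\ (B /\ ~A)) -> B)) = 1 − 0.95 = 0.05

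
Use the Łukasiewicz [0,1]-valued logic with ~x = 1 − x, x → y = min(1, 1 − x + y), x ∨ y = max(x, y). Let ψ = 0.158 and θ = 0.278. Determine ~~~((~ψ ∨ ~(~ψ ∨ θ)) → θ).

~ψ = 1 − 0.158 = 0.842
~ψ ∨ θ = max(0.842, 0.278) = 0.842
~(~ψ ∨ θ) = 1 − 0.842 = 0.158
~ψ ∨ ~(~ψ ∨ θ) = max(0.842, 0.158) = 0.842
(~ψ ∨ ~(~ψ ∨ θ)) → θ = min(1, 1 − 0.842 + 0.278) = min(1, 0.436) = 0.436
~((~ψ ∨ ~(~ψ ∨ θ)) → θ) = 1 − 0.436 = 0.564
~~((~ψ ∨ ~(~ψ ∨ θ)) → θ) = 1 − 0.564 = 0.436
~~~((~ψ ∨ ~(~ψ ∨ θ)) → θ) = 1 − 0.436 = 0.564

0.564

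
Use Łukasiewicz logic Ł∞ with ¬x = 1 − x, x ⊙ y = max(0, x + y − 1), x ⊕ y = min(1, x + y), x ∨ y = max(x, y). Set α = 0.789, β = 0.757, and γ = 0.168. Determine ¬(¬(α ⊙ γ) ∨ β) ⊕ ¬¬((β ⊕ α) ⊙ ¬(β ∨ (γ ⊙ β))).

α ⊙ γ = max(0, 0.789 + 0.168 − 1) = max(0, -0.043) = 0.000
¬(α ⊙ γ) = 1 − 0.000 = 1.000
¬(α ⊙ γ) ∨ β = max(1.000, 0.757) = 1.000
¬(¬(α ⊙ γ) ∨ β) = 1 − 1.000 = 0.000
β ⊕ α = min(1, 0.757 + 0.789) = min(1, 1.546) = 1.000
γ ⊙ β = max(0, 0.168 + 0.757 − 1) = max(0, -0.075) = 0.000
β ∨ (γ ⊙ β) = max(0.757, 0.000) = 0.757
¬(β ∨ (γ ⊙ β)) = 1 − 0.757 = 0.243
(β ⊕ α) ⊙ ¬(β ∨ (γ ⊙ β)) = max(0, 1.000 + 0.243 − 1) = max(0, 0.243) = 0.243
¬((β ⊕ α) ⊙ ¬(β ∨ (γ ⊙ β))) = 1 − 0.243 = 0.757
¬¬((β ⊕ α) ⊙ ¬(β ∨ (γ ⊙ β))) = 1 − 0.757 = 0.243
¬(¬(α ⊙ γ) ∨ β) ⊕ ¬¬((β ⊕ α) ⊙ ¬(β ∨ (γ ⊙ β))) = min(1, 0.000 + 0.243) = min(1, 0.243) = 0.243

0.243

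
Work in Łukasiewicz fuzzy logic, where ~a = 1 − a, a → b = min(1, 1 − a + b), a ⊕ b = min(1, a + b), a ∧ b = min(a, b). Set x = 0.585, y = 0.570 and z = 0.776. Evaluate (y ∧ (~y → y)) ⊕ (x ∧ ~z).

0.794

~y = 1 − 0.570 = 0.430
~y → y = min(1, 1 − 0.430 + 0.570) = min(1, 1.140) = 1.000
y ∧ (~y → y) = min(0.570, 1.000) = 0.570
~z = 1 − 0.776 = 0.224
x ∧ ~z = min(0.585, 0.224) = 0.224
(y ∧ (~y → y)) ⊕ (x ∧ ~z) = min(1, 0.570 + 0.224) = min(1, 0.794) = 0.794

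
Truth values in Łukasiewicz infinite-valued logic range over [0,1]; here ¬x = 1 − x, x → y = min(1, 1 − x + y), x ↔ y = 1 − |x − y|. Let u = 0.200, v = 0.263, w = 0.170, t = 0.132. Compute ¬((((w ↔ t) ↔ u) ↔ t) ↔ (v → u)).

0.043

w ↔ t = 1 − |0.170 − 0.132| = 1 − 0.038 = 0.962
(w ↔ t) ↔ u = 1 − |0.962 − 0.200| = 1 − 0.762 = 0.238
((w ↔ t) ↔ u) ↔ t = 1 − |0.238 − 0.132| = 1 − 0.106 = 0.894
v → u = min(1, 1 − 0.263 + 0.200) = min(1, 0.937) = 0.937
(((w ↔ t) ↔ u) ↔ t) ↔ (v → u) = 1 − |0.894 − 0.937| = 1 − 0.043 = 0.957
¬((((w ↔ t) ↔ u) ↔ t) ↔ (v → u)) = 1 − 0.957 = 0.043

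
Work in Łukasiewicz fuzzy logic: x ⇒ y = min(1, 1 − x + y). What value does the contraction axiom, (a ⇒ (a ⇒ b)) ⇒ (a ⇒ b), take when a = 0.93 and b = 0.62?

0.93

a ⇒ b = min(1, 1 − 0.93 + 0.62) = min(1, 0.69) = 0.69
a ⇒ (a ⇒ b) = min(1, 1 − 0.93 + 0.69) = min(1, 0.76) = 0.76
(a ⇒ (a ⇒ b)) ⇒ (a ⇒ b) = min(1, 1 − 0.76 + 0.69) = min(1, 0.93) = 0.93
(The value 0.93 < 1 shows this instance is not satisfied; fails in Ł∞ (the t-norm is not idempotent).)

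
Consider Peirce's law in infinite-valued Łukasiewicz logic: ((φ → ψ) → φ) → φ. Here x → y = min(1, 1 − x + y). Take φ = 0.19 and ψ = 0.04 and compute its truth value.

φ → ψ = min(1, 1 − 0.19 + 0.04) = min(1, 0.85) = 0.85
(φ → ψ) → φ = min(1, 1 − 0.85 + 0.19) = min(1, 0.34) = 0.34
((φ → ψ) → φ) → φ = min(1, 1 − 0.34 + 0.19) = min(1, 0.85) = 0.85
(The value 0.85 < 1 shows this instance is not satisfied; not a Ł∞-tautology in general.)

0.85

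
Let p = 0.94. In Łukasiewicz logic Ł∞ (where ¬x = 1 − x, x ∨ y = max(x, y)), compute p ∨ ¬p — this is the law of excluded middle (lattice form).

¬p = 1 − 0.94 = 0.06
p ∨ ¬p = max(0.94, 0.06) = 0.94
(The value 0.94 < 1 shows this instance is not satisfied; not a Ł∞-tautology — its value is max(a, 1−a).)

0.94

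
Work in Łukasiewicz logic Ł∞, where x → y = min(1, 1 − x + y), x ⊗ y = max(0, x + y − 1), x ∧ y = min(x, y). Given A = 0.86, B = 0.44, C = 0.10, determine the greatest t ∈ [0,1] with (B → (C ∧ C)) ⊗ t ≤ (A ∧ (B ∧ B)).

C ∧ C = min(0.10, 0.10) = 0.10
B → (C ∧ C) = min(1, 1 − 0.44 + 0.10) = min(1, 0.66) = 0.66
So the left factor is B → (C ∧ C) = 0.66.
B ∧ B = min(0.44, 0.44) = 0.44
A ∧ (B ∧ B) = min(0.86, 0.44) = 0.44
So the right-hand bound is A ∧ (B ∧ B) = 0.44.
The residuum of the Łukasiewicz t-norm gives the supremum: min(1, 1 − 0.66 + 0.44).
1 − 0.66 + 0.44 = 0.78, so t = min(1, 0.78) = 0.78.
Check: 0.66 ⊗ 0.78 = max(0, 0.44) = 0.44 ≤ 0.44.

0.78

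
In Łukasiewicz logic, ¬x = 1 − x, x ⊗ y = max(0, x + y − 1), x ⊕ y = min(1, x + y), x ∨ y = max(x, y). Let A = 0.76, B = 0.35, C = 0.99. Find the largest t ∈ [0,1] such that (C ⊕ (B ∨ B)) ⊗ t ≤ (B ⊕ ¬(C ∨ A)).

0.36

B ∨ B = max(0.35, 0.35) = 0.35
C ⊕ (B ∨ B) = min(1, 0.99 + 0.35) = min(1, 1.34) = 1.00
So the left factor is C ⊕ (B ∨ B) = 1.00.
C ∨ A = max(0.99, 0.76) = 0.99
¬(C ∨ A) = 1 − 0.99 = 0.01
B ⊕ ¬(C ∨ A) = min(1, 0.35 + 0.01) = min(1, 0.36) = 0.36
So the right-hand bound is B ⊕ ¬(C ∨ A) = 0.36.
The residuum of the Łukasiewicz t-norm gives the supremum: min(1, 1 − 1.00 + 0.36).
1 − 1.00 + 0.36 = 0.36, so t = min(1, 0.36) = 0.36.
Check: 1.00 ⊗ 0.36 = max(0, 0.36) = 0.36 ≤ 0.36.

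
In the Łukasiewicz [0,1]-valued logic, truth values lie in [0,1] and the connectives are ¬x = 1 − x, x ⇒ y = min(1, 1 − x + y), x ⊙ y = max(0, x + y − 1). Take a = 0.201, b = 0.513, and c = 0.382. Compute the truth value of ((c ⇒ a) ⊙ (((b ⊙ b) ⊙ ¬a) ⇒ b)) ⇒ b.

0.694

c ⇒ a = min(1, 1 − 0.382 + 0.201) = min(1, 0.819) = 0.819
b ⊙ b = max(0, 0.513 + 0.513 − 1) = max(0, 0.026) = 0.026
¬a = 1 − 0.201 = 0.799
(b ⊙ b) ⊙ ¬a = max(0, 0.026 + 0.799 − 1) = max(0, -0.175) = 0.000
((b ⊙ b) ⊙ ¬a) ⇒ b = min(1, 1 − 0.000 + 0.513) = min(1, 1.513) = 1.000
(c ⇒ a) ⊙ (((b ⊙ b) ⊙ ¬a) ⇒ b) = max(0, 0.819 + 1.000 − 1) = max(0, 0.819) = 0.819
((c ⇒ a) ⊙ (((b ⊙ b) ⊙ ¬a) ⇒ b)) ⇒ b = min(1, 1 − 0.819 + 0.513) = min(1, 0.694) = 0.694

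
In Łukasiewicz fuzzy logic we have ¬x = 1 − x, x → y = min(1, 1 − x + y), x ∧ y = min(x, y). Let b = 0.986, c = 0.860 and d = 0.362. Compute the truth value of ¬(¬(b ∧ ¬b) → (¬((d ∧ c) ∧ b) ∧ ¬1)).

¬b = 1 − 0.986 = 0.014
b ∧ ¬b = min(0.986, 0.014) = 0.014
¬(b ∧ ¬b) = 1 − 0.014 = 0.986
d ∧ c = min(0.362, 0.860) = 0.362
(d ∧ c) ∧ b = min(0.362, 0.986) = 0.362
¬((d ∧ c) ∧ b) = 1 − 0.362 = 0.638
¬1 = 1 − 1.000 = 0.000
¬((d ∧ c) ∧ b) ∧ ¬1 = min(0.638, 0.000) = 0.000
¬(b ∧ ¬b) → (¬((d ∧ c) ∧ b) ∧ ¬1) = min(1, 1 − 0.986 + 0.000) = min(1, 0.014) = 0.014
¬(¬(b ∧ ¬b) → (¬((d ∧ c) ∧ b) ∧ ¬1)) = 1 − 0.014 = 0.986

0.986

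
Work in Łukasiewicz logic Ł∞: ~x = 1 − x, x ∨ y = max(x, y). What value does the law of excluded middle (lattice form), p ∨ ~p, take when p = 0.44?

0.56

~p = 1 − 0.44 = 0.56
p ∨ ~p = max(0.44, 0.56) = 0.56
(The value 0.56 < 1 shows this instance is not satisfied; not a Ł∞-tautology — its value is max(a, 1−a).)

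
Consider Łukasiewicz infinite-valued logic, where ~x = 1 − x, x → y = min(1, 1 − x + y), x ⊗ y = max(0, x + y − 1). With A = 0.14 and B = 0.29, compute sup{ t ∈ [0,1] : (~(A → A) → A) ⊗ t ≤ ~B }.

A → A = min(1, 1 − 0.14 + 0.14) = min(1, 1.00) = 1.00
~(A → A) = 1 − 1.00 = 0.00
~(A → A) → A = min(1, 1 − 0.00 + 0.14) = min(1, 1.14) = 1.00
So the left factor is ~(A → A) → A = 1.00.
~B = 1 − 0.29 = 0.71
So the right-hand bound is ~B = 0.71.
The residuum of the Łukasiewicz t-norm gives the supremum: min(1, 1 − 1.00 + 0.71).
1 − 1.00 + 0.71 = 0.71, so t = min(1, 0.71) = 0.71.
Check: 1.00 ⊗ 0.71 = max(0, 0.71) = 0.71 ≤ 0.71.

0.71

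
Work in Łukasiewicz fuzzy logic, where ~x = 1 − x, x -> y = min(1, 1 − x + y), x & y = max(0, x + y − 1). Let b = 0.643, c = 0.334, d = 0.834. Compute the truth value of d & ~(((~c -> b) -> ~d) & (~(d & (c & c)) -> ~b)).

0.834

~c = 1 − 0.334 = 0.666
~c -> b = min(1, 1 − 0.666 + 0.643) = min(1, 0.977) = 0.977
~d = 1 − 0.834 = 0.166
(~c -> b) -> ~d = min(1, 1 − 0.977 + 0.166) = min(1, 0.189) = 0.189
c & c = max(0, 0.334 + 0.334 − 1) = max(0, -0.332) = 0.000
d & (c & c) = max(0, 0.834 + 0.000 − 1) = max(0, -0.166) = 0.000
~(d & (c & c)) = 1 − 0.000 = 1.000
~b = 1 − 0.643 = 0.357
~(d & (c & c)) -> ~b = min(1, 1 − 1.000 + 0.357) = min(1, 0.357) = 0.357
((~c -> b) -> ~d) & (~(d & (c & c)) -> ~b) = max(0, 0.189 + 0.357 − 1) = max(0, -0.454) = 0.000
~(((~c -> b) -> ~d) & (~(d & (c & c)) -> ~b)) = 1 − 0.000 = 1.000
d & ~(((~c -> b) -> ~d) & (~(d & (c & c)) -> ~b)) = max(0, 0.834 + 1.000 − 1) = max(0, 0.834) = 0.834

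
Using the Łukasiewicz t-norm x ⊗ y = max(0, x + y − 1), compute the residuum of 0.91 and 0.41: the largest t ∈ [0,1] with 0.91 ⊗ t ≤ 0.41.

0.50

The residuum of the Łukasiewicz t-norm gives the supremum: min(1, 1 − 0.91 + 0.41).
1 − 0.91 + 0.41 = 0.50, so t = min(1, 0.50) = 0.50.
Check: 0.91 ⊗ 0.50 = max(0, 0.41) = 0.41 ≤ 0.41.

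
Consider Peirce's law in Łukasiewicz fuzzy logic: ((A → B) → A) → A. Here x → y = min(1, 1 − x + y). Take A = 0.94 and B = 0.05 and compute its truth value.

A → B = min(1, 1 − 0.94 + 0.05) = min(1, 0.11) = 0.11
(A → B) → A = min(1, 1 − 0.11 + 0.94) = min(1, 1.83) = 1.00
((A → B) → A) → A = min(1, 1 − 1.00 + 0.94) = min(1, 0.94) = 0.94
(The value 0.94 < 1 shows this instance is not satisfied; not a Ł∞-tautology in general.)

0.94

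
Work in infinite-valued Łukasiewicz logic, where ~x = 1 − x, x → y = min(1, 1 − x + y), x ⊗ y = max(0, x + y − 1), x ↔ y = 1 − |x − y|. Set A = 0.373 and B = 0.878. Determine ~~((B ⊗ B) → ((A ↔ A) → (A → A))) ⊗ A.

B ⊗ B = max(0, 0.878 + 0.878 − 1) = max(0, 0.756) = 0.756
A ↔ A = 1 − |0.373 − 0.373| = 1 − 0.000 = 1.000
A → A = min(1, 1 − 0.373 + 0.373) = min(1, 1.000) = 1.000
(A ↔ A) → (A → A) = min(1, 1 − 1.000 + 1.000) = min(1, 1.000) = 1.000
(B ⊗ B) → ((A ↔ A) → (A → A)) = min(1, 1 − 0.756 + 1.000) = min(1, 1.244) = 1.000
~((B ⊗ B) → ((A ↔ A) → (A → A))) = 1 − 1.000 = 0.000
~~((B ⊗ B) → ((A ↔ A) → (A → A))) = 1 − 0.000 = 1.000
~~((B ⊗ B) → ((A ↔ A) → (A → A))) ⊗ A = max(0, 1.000 + 0.373 − 1) = max(0, 0.373) = 0.373

0.373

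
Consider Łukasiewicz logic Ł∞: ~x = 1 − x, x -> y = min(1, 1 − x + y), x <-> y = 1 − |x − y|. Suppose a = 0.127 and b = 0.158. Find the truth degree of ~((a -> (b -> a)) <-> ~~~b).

b -> a = min(1, 1 − 0.158 + 0.127) = min(1, 0.969) = 0.969
a -> (b -> a) = min(1, 1 − 0.127 + 0.969) = min(1, 1.842) = 1.000
~b = 1 − 0.158 = 0.842
~~b = 1 − 0.842 = 0.158
~~~b = 1 − 0.158 = 0.842
(a -> (b -> a)) <-> ~~~b = 1 − |1.000 − 0.842| = 1 − 0.158 = 0.842
~((a -> (b -> a)) <-> ~~~b) = 1 − 0.842 = 0.158

0.158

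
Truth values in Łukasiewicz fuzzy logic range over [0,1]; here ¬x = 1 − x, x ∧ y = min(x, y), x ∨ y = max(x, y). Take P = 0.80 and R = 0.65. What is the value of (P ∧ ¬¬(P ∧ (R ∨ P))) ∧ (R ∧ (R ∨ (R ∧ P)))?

R ∨ P = max(0.65, 0.80) = 0.80
P ∧ (R ∨ P) = min(0.80, 0.80) = 0.80
¬(P ∧ (R ∨ P)) = 1 − 0.80 = 0.20
¬¬(P ∧ (R ∨ P)) = 1 − 0.20 = 0.80
P ∧ ¬¬(P ∧ (R ∨ P)) = min(0.80, 0.80) = 0.80
R ∧ P = min(0.65, 0.80) = 0.65
R ∨ (R ∧ P) = max(0.65, 0.65) = 0.65
R ∧ (R ∨ (R ∧ P)) = min(0.65, 0.65) = 0.65
(P ∧ ¬¬(P ∧ (R ∨ P))) ∧ (R ∧ (R ∨ (R ∧ P))) = min(0.80, 0.65) = 0.65

0.65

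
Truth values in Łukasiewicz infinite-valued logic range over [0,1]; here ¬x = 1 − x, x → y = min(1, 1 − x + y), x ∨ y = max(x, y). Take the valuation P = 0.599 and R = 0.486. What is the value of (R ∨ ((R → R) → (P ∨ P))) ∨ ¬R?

0.599

R → R = min(1, 1 − 0.486 + 0.486) = min(1, 1.000) = 1.000
P ∨ P = max(0.599, 0.599) = 0.599
(R → R) → (P ∨ P) = min(1, 1 − 1.000 + 0.599) = min(1, 0.599) = 0.599
R ∨ ((R → R) → (P ∨ P)) = max(0.486, 0.599) = 0.599
¬R = 1 − 0.486 = 0.514
(R ∨ ((R → R) → (P ∨ P))) ∨ ¬R = max(0.599, 0.514) = 0.599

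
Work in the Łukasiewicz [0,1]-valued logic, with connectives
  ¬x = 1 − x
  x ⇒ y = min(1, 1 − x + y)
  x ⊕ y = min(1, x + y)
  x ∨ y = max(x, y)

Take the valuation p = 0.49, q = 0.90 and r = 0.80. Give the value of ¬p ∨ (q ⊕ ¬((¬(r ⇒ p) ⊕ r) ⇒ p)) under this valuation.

1.00

¬p = 1 − 0.49 = 0.51
r ⇒ p = min(1, 1 − 0.80 + 0.49) = min(1, 0.69) = 0.69
¬(r ⇒ p) = 1 − 0.69 = 0.31
¬(r ⇒ p) ⊕ r = min(1, 0.31 + 0.80) = min(1, 1.11) = 1.00
(¬(r ⇒ p) ⊕ r) ⇒ p = min(1, 1 − 1.00 + 0.49) = min(1, 0.49) = 0.49
¬((¬(r ⇒ p) ⊕ r) ⇒ p) = 1 − 0.49 = 0.51
q ⊕ ¬((¬(r ⇒ p) ⊕ r) ⇒ p) = min(1, 0.90 + 0.51) = min(1, 1.41) = 1.00
¬p ∨ (q ⊕ ¬((¬(r ⇒ p) ⊕ r) ⇒ p)) = max(0.51, 1.00) = 1.00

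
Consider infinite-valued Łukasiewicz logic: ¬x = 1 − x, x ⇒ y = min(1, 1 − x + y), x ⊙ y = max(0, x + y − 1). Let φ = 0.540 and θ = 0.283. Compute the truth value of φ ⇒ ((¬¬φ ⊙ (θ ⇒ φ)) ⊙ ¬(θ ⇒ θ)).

¬φ = 1 − 0.540 = 0.460
¬¬φ = 1 − 0.460 = 0.540
θ ⇒ φ = min(1, 1 − 0.283 + 0.540) = min(1, 1.257) = 1.000
¬¬φ ⊙ (θ ⇒ φ) = max(0, 0.540 + 1.000 − 1) = max(0, 0.540) = 0.540
θ ⇒ θ = min(1, 1 − 0.283 + 0.283) = min(1, 1.000) = 1.000
¬(θ ⇒ θ) = 1 − 1.000 = 0.000
(¬¬φ ⊙ (θ ⇒ φ)) ⊙ ¬(θ ⇒ θ) = max(0, 0.540 + 0.000 − 1) = max(0, -0.460) = 0.000
φ ⇒ ((¬¬φ ⊙ (θ ⇒ φ)) ⊙ ¬(θ ⇒ θ)) = min(1, 1 − 0.540 + 0.000) = min(1, 0.460) = 0.460

0.460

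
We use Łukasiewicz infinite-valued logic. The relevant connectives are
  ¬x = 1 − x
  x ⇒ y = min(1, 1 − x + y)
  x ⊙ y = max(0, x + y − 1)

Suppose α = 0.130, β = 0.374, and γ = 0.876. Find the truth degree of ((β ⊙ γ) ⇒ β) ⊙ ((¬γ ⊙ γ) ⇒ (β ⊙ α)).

β ⊙ γ = max(0, 0.374 + 0.876 − 1) = max(0, 0.250) = 0.250
(β ⊙ γ) ⇒ β = min(1, 1 − 0.250 + 0.374) = min(1, 1.124) = 1.000
¬γ = 1 − 0.876 = 0.124
¬γ ⊙ γ = max(0, 0.124 + 0.876 − 1) = max(0, 0.000) = 0.000
β ⊙ α = max(0, 0.374 + 0.130 − 1) = max(0, -0.496) = 0.000
(¬γ ⊙ γ) ⇒ (β ⊙ α) = min(1, 1 − 0.000 + 0.000) = min(1, 1.000) = 1.000
((β ⊙ γ) ⇒ β) ⊙ ((¬γ ⊙ γ) ⇒ (β ⊙ α)) = max(0, 1.000 + 1.000 − 1) = max(0, 1.000) = 1.000

1.000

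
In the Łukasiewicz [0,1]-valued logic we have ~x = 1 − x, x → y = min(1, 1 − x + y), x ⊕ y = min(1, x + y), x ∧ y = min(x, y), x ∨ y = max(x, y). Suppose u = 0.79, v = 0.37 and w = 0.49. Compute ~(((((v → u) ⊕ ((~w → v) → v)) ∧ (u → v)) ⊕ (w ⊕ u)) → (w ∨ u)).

v → u = min(1, 1 − 0.37 + 0.79) = min(1, 1.42) = 1.00
~w = 1 − 0.49 = 0.51
~w → v = min(1, 1 − 0.51 + 0.37) = min(1, 0.86) = 0.86
(~w → v) → v = min(1, 1 − 0.86 + 0.37) = min(1, 0.51) = 0.51
(v → u) ⊕ ((~w → v) → v) = min(1, 1.00 + 0.51) = min(1, 1.51) = 1.00
u → v = min(1, 1 − 0.79 + 0.37) = min(1, 0.58) = 0.58
((v → u) ⊕ ((~w → v) → v)) ∧ (u → v) = min(1.00, 0.58) = 0.58
w ⊕ u = min(1, 0.49 + 0.79) = min(1, 1.28) = 1.00
(((v → u) ⊕ ((~w → v) → v)) ∧ (u → v)) ⊕ (w ⊕ u) = min(1, 0.58 + 1.00) = min(1, 1.58) = 1.00
w ∨ u = max(0.49, 0.79) = 0.79
((((v → u) ⊕ ((~w → v) → v)) ∧ (u → v)) ⊕ (w ⊕ u)) → (w ∨ u) = min(1, 1 − 1.00 + 0.79) = min(1, 0.79) = 0.79
~(((((v → u) ⊕ ((~w → v) → v)) ∧ (u → v)) ⊕ (w ⊕ u)) → (w ∨ u)) = 1 − 0.79 = 0.21

0.21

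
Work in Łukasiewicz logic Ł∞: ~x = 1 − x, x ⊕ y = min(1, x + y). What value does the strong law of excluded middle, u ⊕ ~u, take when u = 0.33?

1.00

~u = 1 − 0.33 = 0.67
u ⊕ ~u = min(1, 0.33 + 0.67) = min(1, 1.00) = 1.00
(As expected: always 1 in Ł∞ since a ⊕ (1−a) = 1.)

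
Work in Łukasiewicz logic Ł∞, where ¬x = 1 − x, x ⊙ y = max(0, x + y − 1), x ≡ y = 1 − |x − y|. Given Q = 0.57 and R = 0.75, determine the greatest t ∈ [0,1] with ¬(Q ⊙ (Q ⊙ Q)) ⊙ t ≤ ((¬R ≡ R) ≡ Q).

0.93

Q ⊙ Q = max(0, 0.57 + 0.57 − 1) = max(0, 0.14) = 0.14
Q ⊙ (Q ⊙ Q) = max(0, 0.57 + 0.14 − 1) = max(0, -0.29) = 0.00
¬(Q ⊙ (Q ⊙ Q)) = 1 − 0.00 = 1.00
So the left factor is ¬(Q ⊙ (Q ⊙ Q)) = 1.00.
¬R = 1 − 0.75 = 0.25
¬R ≡ R = 1 − |0.25 − 0.75| = 1 − 0.50 = 0.50
(¬R ≡ R) ≡ Q = 1 − |0.50 − 0.57| = 1 − 0.07 = 0.93
So the right-hand bound is (¬R ≡ R) ≡ Q = 0.93.
The residuum of the Łukasiewicz t-norm gives the supremum: min(1, 1 − 1.00 + 0.93).
1 − 1.00 + 0.93 = 0.93, so t = min(1, 0.93) = 0.93.
Check: 1.00 ⊙ 0.93 = max(0, 0.93) = 0.93 ≤ 0.93.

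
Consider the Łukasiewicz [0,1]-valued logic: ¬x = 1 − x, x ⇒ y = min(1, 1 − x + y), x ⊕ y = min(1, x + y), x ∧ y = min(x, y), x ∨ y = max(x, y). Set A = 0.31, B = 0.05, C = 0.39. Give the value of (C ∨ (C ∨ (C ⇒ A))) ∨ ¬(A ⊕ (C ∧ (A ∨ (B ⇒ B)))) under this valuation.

C ⇒ A = min(1, 1 − 0.39 + 0.31) = min(1, 0.92) = 0.92
C ∨ (C ⇒ A) = max(0.39, 0.92) = 0.92
C ∨ (C ∨ (C ⇒ A)) = max(0.39, 0.92) = 0.92
B ⇒ B = min(1, 1 − 0.05 + 0.05) = min(1, 1.00) = 1.00
A ∨ (B ⇒ B) = max(0.31, 1.00) = 1.00
C ∧ (A ∨ (B ⇒ B)) = min(0.39, 1.00) = 0.39
A ⊕ (C ∧ (A ∨ (B ⇒ B))) = min(1, 0.31 + 0.39) = min(1, 0.70) = 0.70
¬(A ⊕ (C ∧ (A ∨ (B ⇒ B)))) = 1 − 0.70 = 0.30
(C ∨ (C ∨ (C ⇒ A))) ∨ ¬(A ⊕ (C ∧ (A ∨ (B ⇒ B)))) = max(0.92, 0.30) = 0.92

0.92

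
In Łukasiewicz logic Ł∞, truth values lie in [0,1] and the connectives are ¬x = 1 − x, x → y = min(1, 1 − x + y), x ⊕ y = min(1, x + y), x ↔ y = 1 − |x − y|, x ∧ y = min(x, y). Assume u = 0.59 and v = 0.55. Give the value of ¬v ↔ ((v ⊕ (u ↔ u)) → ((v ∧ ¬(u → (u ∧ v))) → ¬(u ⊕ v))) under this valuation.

0.49

¬v = 1 − 0.55 = 0.45
u ↔ u = 1 − |0.59 − 0.59| = 1 − 0.00 = 1.00
v ⊕ (u ↔ u) = min(1, 0.55 + 1.00) = min(1, 1.55) = 1.00
u ∧ v = min(0.59, 0.55) = 0.55
u → (u ∧ v) = min(1, 1 − 0.59 + 0.55) = min(1, 0.96) = 0.96
¬(u → (u ∧ v)) = 1 − 0.96 = 0.04
v ∧ ¬(u → (u ∧ v)) = min(0.55, 0.04) = 0.04
u ⊕ v = min(1, 0.59 + 0.55) = min(1, 1.14) = 1.00
¬(u ⊕ v) = 1 − 1.00 = 0.00
(v ∧ ¬(u → (u ∧ v))) → ¬(u ⊕ v) = min(1, 1 − 0.04 + 0.00) = min(1, 0.96) = 0.96
(v ⊕ (u ↔ u)) → ((v ∧ ¬(u → (u ∧ v))) → ¬(u ⊕ v)) = min(1, 1 − 1.00 + 0.96) = min(1, 0.96) = 0.96
¬v ↔ ((v ⊕ (u ↔ u)) → ((v ∧ ¬(u → (u ∧ v))) → ¬(u ⊕ v))) = 1 − |0.45 − 0.96| = 1 − 0.51 = 0.49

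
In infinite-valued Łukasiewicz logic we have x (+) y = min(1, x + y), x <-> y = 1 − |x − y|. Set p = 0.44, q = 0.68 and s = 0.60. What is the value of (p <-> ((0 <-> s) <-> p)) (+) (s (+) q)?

0 <-> s = 1 − |0.00 − 0.60| = 1 − 0.60 = 0.40
(0 <-> s) <-> p = 1 − |0.40 − 0.44| = 1 − 0.04 = 0.96
p <-> ((0 <-> s) <-> p) = 1 − |0.44 − 0.96| = 1 − 0.52 = 0.48
s (+) q = min(1, 0.60 + 0.68) = min(1, 1.28) = 1.00
(p <-> ((0 <-> s) <-> p)) (+) (s (+) q) = min(1, 0.48 + 1.00) = min(1, 1.48) = 1.00

1.00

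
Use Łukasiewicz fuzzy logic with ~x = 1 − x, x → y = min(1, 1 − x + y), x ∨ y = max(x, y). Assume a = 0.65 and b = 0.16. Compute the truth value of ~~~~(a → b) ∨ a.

a → b = min(1, 1 − 0.65 + 0.16) = min(1, 0.51) = 0.51
~(a → b) = 1 − 0.51 = 0.49
~~(a → b) = 1 − 0.49 = 0.51
~~~(a → b) = 1 − 0.51 = 0.49
~~~~(a → b) = 1 − 0.49 = 0.51
~~~~(a → b) ∨ a = max(0.51, 0.65) = 0.65

0.65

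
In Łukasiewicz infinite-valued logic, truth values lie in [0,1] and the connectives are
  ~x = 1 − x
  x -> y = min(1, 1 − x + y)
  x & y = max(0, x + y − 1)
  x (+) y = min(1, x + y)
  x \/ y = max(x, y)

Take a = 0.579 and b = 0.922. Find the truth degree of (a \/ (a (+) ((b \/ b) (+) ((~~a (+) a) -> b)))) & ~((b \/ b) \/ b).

0.078

b \/ b = max(0.922, 0.922) = 0.922
~a = 1 − 0.579 = 0.421
~~a = 1 − 0.421 = 0.579
~~a (+) a = min(1, 0.579 + 0.579) = min(1, 1.158) = 1.000
(~~a (+) a) -> b = min(1, 1 − 1.000 + 0.922) = min(1, 0.922) = 0.922
(b \/ b) (+) ((~~a (+) a) -> b) = min(1, 0.922 + 0.922) = min(1, 1.844) = 1.000
a (+) ((b \/ b) (+) ((~~a (+) a) -> b)) = min(1, 0.579 + 1.000) = min(1, 1.579) = 1.000
a \/ (a (+) ((b \/ b) (+) ((~~a (+) a) -> b))) = max(0.579, 1.000) = 1.000
(b \/ b) \/ b = max(0.922, 0.922) = 0.922
~((b \/ b) \/ b) = 1 − 0.922 = 0.078
(a \/ (a (+) ((b \/ b) (+) ((~~a (+) a) -> b)))) & ~((b \/ b) \/ b) = max(0, 1.000 + 0.078 − 1) = max(0, 0.078) = 0.078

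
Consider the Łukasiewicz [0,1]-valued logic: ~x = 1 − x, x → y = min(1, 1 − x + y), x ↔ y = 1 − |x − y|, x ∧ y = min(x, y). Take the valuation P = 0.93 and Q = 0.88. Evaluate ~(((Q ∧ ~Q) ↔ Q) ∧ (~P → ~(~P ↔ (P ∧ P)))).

0.76

~Q = 1 − 0.88 = 0.12
Q ∧ ~Q = min(0.88, 0.12) = 0.12
(Q ∧ ~Q) ↔ Q = 1 − |0.12 − 0.88| = 1 − 0.76 = 0.24
~P = 1 − 0.93 = 0.07
P ∧ P = min(0.93, 0.93) = 0.93
~P ↔ (P ∧ P) = 1 − |0.07 − 0.93| = 1 − 0.86 = 0.14
~(~P ↔ (P ∧ P)) = 1 − 0.14 = 0.86
~P → ~(~P ↔ (P ∧ P)) = min(1, 1 − 0.07 + 0.86) = min(1, 1.79) = 1.00
((Q ∧ ~Q) ↔ Q) ∧ (~P → ~(~P ↔ (P ∧ P))) = min(0.24, 1.00) = 0.24
~(((Q ∧ ~Q) ↔ Q) ∧ (~P → ~(~P ↔ (P ∧ P)))) = 1 − 0.24 = 0.76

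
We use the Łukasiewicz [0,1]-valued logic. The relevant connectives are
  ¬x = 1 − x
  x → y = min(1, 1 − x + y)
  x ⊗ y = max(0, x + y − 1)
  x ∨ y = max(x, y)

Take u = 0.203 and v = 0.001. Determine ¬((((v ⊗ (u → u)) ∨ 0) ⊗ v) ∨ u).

0.797

u → u = min(1, 1 − 0.203 + 0.203) = min(1, 1.000) = 1.000
v ⊗ (u → u) = max(0, 0.001 + 1.000 − 1) = max(0, 0.001) = 0.001
(v ⊗ (u → u)) ∨ 0 = max(0.001, 0.000) = 0.001
((v ⊗ (u → u)) ∨ 0) ⊗ v = max(0, 0.001 + 0.001 − 1) = max(0, -0.998) = 0.000
(((v ⊗ (u → u)) ∨ 0) ⊗ v) ∨ u = max(0.000, 0.203) = 0.203
¬((((v ⊗ (u → u)) ∨ 0) ⊗ v) ∨ u) = 1 − 0.203 = 0.797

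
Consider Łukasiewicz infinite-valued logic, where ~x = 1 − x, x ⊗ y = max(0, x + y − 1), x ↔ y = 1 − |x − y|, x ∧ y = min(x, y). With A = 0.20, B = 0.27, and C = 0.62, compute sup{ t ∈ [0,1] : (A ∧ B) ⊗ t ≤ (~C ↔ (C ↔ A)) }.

A ∧ B = min(0.20, 0.27) = 0.20
So the left factor is A ∧ B = 0.20.
~C = 1 − 0.62 = 0.38
C ↔ A = 1 − |0.62 − 0.20| = 1 − 0.42 = 0.58
~C ↔ (C ↔ A) = 1 − |0.38 − 0.58| = 1 − 0.20 = 0.80
So the right-hand bound is ~C ↔ (C ↔ A) = 0.80.
The residuum of the Łukasiewicz t-norm gives the supremum: min(1, 1 − 0.20 + 0.80).
1 − 0.20 + 0.80 = 1.60, so t = min(1, 1.60) = 1.00.
Check: 0.20 ⊗ 1.00 = max(0, 0.20) = 0.20 ≤ 0.80.

1.00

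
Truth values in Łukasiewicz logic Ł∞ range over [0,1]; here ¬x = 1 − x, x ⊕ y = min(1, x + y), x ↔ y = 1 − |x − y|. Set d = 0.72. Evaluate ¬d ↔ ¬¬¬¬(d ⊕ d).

0.28

¬d = 1 − 0.72 = 0.28
d ⊕ d = min(1, 0.72 + 0.72) = min(1, 1.44) = 1.00
¬(d ⊕ d) = 1 − 1.00 = 0.00
¬¬(d ⊕ d) = 1 − 0.00 = 1.00
¬¬¬(d ⊕ d) = 1 − 1.00 = 0.00
¬¬¬¬(d ⊕ d) = 1 − 0.00 = 1.00
¬d ↔ ¬¬¬¬(d ⊕ d) = 1 − |0.28 − 1.00| = 1 − 0.72 = 0.28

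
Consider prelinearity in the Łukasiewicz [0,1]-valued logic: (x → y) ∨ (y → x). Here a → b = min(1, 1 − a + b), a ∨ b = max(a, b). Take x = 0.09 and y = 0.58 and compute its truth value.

1.00

x → y = min(1, 1 − 0.09 + 0.58) = min(1, 1.49) = 1.00
y → x = min(1, 1 − 0.58 + 0.09) = min(1, 0.51) = 0.51
(x → y) ∨ (y → x) = max(1.00, 0.51) = 1.00
(As expected: a Ł∞-tautology — holds in every MV-chain.)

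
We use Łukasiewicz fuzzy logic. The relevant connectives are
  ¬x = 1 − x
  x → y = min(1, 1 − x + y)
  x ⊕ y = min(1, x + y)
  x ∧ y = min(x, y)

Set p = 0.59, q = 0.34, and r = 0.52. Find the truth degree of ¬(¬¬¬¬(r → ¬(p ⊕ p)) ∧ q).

p ⊕ p = min(1, 0.59 + 0.59) = min(1, 1.18) = 1.00
¬(p ⊕ p) = 1 − 1.00 = 0.00
r → ¬(p ⊕ p) = min(1, 1 − 0.52 + 0.00) = min(1, 0.48) = 0.48
¬(r → ¬(p ⊕ p)) = 1 − 0.48 = 0.52
¬¬(r → ¬(p ⊕ p)) = 1 − 0.52 = 0.48
¬¬¬(r → ¬(p ⊕ p)) = 1 − 0.48 = 0.52
¬¬¬¬(r → ¬(p ⊕ p)) = 1 − 0.52 = 0.48
¬¬¬¬(r → ¬(p ⊕ p)) ∧ q = min(0.48, 0.34) = 0.34
¬(¬¬¬¬(r → ¬(p ⊕ p)) ∧ q) = 1 − 0.34 = 0.66

0.66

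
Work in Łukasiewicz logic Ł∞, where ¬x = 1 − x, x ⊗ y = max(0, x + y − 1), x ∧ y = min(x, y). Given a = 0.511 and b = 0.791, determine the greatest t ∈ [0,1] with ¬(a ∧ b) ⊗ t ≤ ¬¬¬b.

a ∧ b = min(0.511, 0.791) = 0.511
¬(a ∧ b) = 1 − 0.511 = 0.489
So the left factor is ¬(a ∧ b) = 0.489.
¬b = 1 − 0.791 = 0.209
¬¬b = 1 − 0.209 = 0.791
¬¬¬b = 1 − 0.791 = 0.209
So the right-hand bound is ¬¬¬b = 0.209.
The residuum of the Łukasiewicz t-norm gives the supremum: min(1, 1 − 0.489 + 0.209).
1 − 0.489 + 0.209 = 0.720, so t = min(1, 0.720) = 0.720.
Check: 0.489 ⊗ 0.720 = max(0, 0.209) = 0.209 ≤ 0.209.

0.720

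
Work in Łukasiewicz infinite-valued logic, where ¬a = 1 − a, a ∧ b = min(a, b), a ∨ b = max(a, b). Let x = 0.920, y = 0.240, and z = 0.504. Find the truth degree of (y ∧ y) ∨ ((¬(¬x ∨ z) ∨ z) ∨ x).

y ∧ y = min(0.240, 0.240) = 0.240
¬x = 1 − 0.920 = 0.080
¬x ∨ z = max(0.080, 0.504) = 0.504
¬(¬x ∨ z) = 1 − 0.504 = 0.496
¬(¬x ∨ z) ∨ z = max(0.496, 0.504) = 0.504
(¬(¬x ∨ z) ∨ z) ∨ x = max(0.504, 0.920) = 0.920
(y ∧ y) ∨ ((¬(¬x ∨ z) ∨ z) ∨ x) = max(0.240, 0.920) = 0.920

0.920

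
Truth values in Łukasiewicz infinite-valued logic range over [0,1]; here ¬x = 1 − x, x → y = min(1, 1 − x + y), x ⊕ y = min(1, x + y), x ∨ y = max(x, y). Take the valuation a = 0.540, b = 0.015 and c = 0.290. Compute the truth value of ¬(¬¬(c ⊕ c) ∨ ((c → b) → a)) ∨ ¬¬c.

c ⊕ c = min(1, 0.290 + 0.290) = min(1, 0.580) = 0.580
¬(c ⊕ c) = 1 − 0.580 = 0.420
¬¬(c ⊕ c) = 1 − 0.420 = 0.580
c → b = min(1, 1 − 0.290 + 0.015) = min(1, 0.725) = 0.725
(c → b) → a = min(1, 1 − 0.725 + 0.540) = min(1, 0.815) = 0.815
¬¬(c ⊕ c) ∨ ((c → b) → a) = max(0.580, 0.815) = 0.815
¬(¬¬(c ⊕ c) ∨ ((c → b) → a)) = 1 − 0.815 = 0.185
¬c = 1 − 0.290 = 0.710
¬¬c = 1 − 0.710 = 0.290
¬(¬¬(c ⊕ c) ∨ ((c → b) → a)) ∨ ¬¬c = max(0.185, 0.290) = 0.290

0.290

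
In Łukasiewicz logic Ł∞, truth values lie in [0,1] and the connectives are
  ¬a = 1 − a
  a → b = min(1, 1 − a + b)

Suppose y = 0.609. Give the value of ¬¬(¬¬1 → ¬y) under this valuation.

0.391

¬1 = 1 − 1.000 = 0.000
¬¬1 = 1 − 0.000 = 1.000
¬y = 1 − 0.609 = 0.391
¬¬1 → ¬y = min(1, 1 − 1.000 + 0.391) = min(1, 0.391) = 0.391
¬(¬¬1 → ¬y) = 1 − 0.391 = 0.609
¬¬(¬¬1 → ¬y) = 1 − 0.609 = 0.391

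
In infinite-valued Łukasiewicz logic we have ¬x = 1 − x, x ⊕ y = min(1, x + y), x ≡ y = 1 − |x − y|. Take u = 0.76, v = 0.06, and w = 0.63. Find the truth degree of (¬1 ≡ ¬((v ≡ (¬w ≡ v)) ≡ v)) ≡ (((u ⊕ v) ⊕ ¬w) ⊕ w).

0.69

¬1 = 1 − 1.00 = 0.00
¬w = 1 − 0.63 = 0.37
¬w ≡ v = 1 − |0.37 − 0.06| = 1 − 0.31 = 0.69
v ≡ (¬w ≡ v) = 1 − |0.06 − 0.69| = 1 − 0.63 = 0.37
(v ≡ (¬w ≡ v)) ≡ v = 1 − |0.37 − 0.06| = 1 − 0.31 = 0.69
¬((v ≡ (¬w ≡ v)) ≡ v) = 1 − 0.69 = 0.31
¬1 ≡ ¬((v ≡ (¬w ≡ v)) ≡ v) = 1 − |0.00 − 0.31| = 1 − 0.31 = 0.69
u ⊕ v = min(1, 0.76 + 0.06) = min(1, 0.82) = 0.82
(u ⊕ v) ⊕ ¬w = min(1, 0.82 + 0.37) = min(1, 1.19) = 1.00
((u ⊕ v) ⊕ ¬w) ⊕ w = min(1, 1.00 + 0.63) = min(1, 1.63) = 1.00
(¬1 ≡ ¬((v ≡ (¬w ≡ v)) ≡ v)) ≡ (((u ⊕ v) ⊕ ¬w) ⊕ w) = 1 − |0.69 − 1.00| = 1 − 0.31 = 0.69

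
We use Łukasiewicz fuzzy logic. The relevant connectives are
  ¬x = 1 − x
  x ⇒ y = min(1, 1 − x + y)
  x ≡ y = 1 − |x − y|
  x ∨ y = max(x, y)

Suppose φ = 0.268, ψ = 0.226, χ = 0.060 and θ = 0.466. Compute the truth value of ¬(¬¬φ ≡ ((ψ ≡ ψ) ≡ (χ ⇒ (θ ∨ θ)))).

0.732

¬φ = 1 − 0.268 = 0.732
¬¬φ = 1 − 0.732 = 0.268
ψ ≡ ψ = 1 − |0.226 − 0.226| = 1 − 0.000 = 1.000
θ ∨ θ = max(0.466, 0.466) = 0.466
χ ⇒ (θ ∨ θ) = min(1, 1 − 0.060 + 0.466) = min(1, 1.406) = 1.000
(ψ ≡ ψ) ≡ (χ ⇒ (θ ∨ θ)) = 1 − |1.000 − 1.000| = 1 − 0.000 = 1.000
¬¬φ ≡ ((ψ ≡ ψ) ≡ (χ ⇒ (θ ∨ θ))) = 1 − |0.268 − 1.000| = 1 − 0.732 = 0.268
¬(¬¬φ ≡ ((ψ ≡ ψ) ≡ (χ ⇒ (θ ∨ θ)))) = 1 − 0.268 = 0.732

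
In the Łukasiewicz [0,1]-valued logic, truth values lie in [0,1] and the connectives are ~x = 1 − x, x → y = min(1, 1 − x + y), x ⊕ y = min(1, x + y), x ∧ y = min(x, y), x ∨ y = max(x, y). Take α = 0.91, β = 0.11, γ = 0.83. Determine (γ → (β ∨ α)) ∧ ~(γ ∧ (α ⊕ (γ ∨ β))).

β ∨ α = max(0.11, 0.91) = 0.91
γ → (β ∨ α) = min(1, 1 − 0.83 + 0.91) = min(1, 1.08) = 1.00
γ ∨ β = max(0.83, 0.11) = 0.83
α ⊕ (γ ∨ β) = min(1, 0.91 + 0.83) = min(1, 1.74) = 1.00
γ ∧ (α ⊕ (γ ∨ β)) = min(0.83, 1.00) = 0.83
~(γ ∧ (α ⊕ (γ ∨ β))) = 1 − 0.83 = 0.17
(γ → (β ∨ α)) ∧ ~(γ ∧ (α ⊕ (γ ∨ β))) = min(1.00, 0.17) = 0.17

0.17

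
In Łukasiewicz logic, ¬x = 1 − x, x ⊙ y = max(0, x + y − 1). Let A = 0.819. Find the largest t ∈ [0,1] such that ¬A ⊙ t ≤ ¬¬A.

1.000

¬A = 1 − 0.819 = 0.181
So the left factor is ¬A = 0.181.
¬¬A = 1 − 0.181 = 0.819
So the right-hand bound is ¬¬A = 0.819.
The residuum of the Łukasiewicz t-norm gives the supremum: min(1, 1 − 0.181 + 0.819).
1 − 0.181 + 0.819 = 1.638, so t = min(1, 1.638) = 1.000.
Check: 0.181 ⊙ 1.000 = max(0, 0.181) = 0.181 ≤ 0.819.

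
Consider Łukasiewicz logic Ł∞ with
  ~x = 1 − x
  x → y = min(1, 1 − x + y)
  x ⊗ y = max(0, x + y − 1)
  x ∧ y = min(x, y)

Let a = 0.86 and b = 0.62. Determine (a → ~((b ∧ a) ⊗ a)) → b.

0.96

b ∧ a = min(0.62, 0.86) = 0.62
(b ∧ a) ⊗ a = max(0, 0.62 + 0.86 − 1) = max(0, 0.48) = 0.48
~((b ∧ a) ⊗ a) = 1 − 0.48 = 0.52
a → ~((b ∧ a) ⊗ a) = min(1, 1 − 0.86 + 0.52) = min(1, 0.66) = 0.66
(a → ~((b ∧ a) ⊗ a)) → b = min(1, 1 − 0.66 + 0.62) = min(1, 0.96) = 0.96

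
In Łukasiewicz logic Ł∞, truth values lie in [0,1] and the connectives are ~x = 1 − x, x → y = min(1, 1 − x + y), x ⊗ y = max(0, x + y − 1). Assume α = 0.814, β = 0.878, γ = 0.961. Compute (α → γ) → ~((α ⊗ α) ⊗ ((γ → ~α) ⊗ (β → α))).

α → γ = min(1, 1 − 0.814 + 0.961) = min(1, 1.147) = 1.000
α ⊗ α = max(0, 0.814 + 0.814 − 1) = max(0, 0.628) = 0.628
~α = 1 − 0.814 = 0.186
γ → ~α = min(1, 1 − 0.961 + 0.186) = min(1, 0.225) = 0.225
β → α = min(1, 1 − 0.878 + 0.814) = min(1, 0.936) = 0.936
(γ → ~α) ⊗ (β → α) = max(0, 0.225 + 0.936 − 1) = max(0, 0.161) = 0.161
(α ⊗ α) ⊗ ((γ → ~α) ⊗ (β → α)) = max(0, 0.628 + 0.161 − 1) = max(0, -0.211) = 0.000
~((α ⊗ α) ⊗ ((γ → ~α) ⊗ (β → α))) = 1 − 0.000 = 1.000
(α → γ) → ~((α ⊗ α) ⊗ ((γ → ~α) ⊗ (β → α))) = min(1, 1 − 1.000 + 1.000) = min(1, 1.000) = 1.000

1.000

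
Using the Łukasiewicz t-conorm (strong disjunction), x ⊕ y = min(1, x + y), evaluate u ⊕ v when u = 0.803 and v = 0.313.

u ⊕ v = min(1, 0.803 + 0.313) = min(1, 1.116) = 1.000
For comparison, the Gödel t-conorm max(x, y) would give 0.803.

1.000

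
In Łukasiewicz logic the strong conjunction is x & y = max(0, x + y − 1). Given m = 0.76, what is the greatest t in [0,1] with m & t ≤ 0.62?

The residuum of the Łukasiewicz t-norm gives the supremum: min(1, 1 − 0.76 + 0.62).
1 − 0.76 + 0.62 = 0.86, so t = min(1, 0.86) = 0.86.
Check: 0.76 & 0.86 = max(0, 0.62) = 0.62 ≤ 0.62.

0.86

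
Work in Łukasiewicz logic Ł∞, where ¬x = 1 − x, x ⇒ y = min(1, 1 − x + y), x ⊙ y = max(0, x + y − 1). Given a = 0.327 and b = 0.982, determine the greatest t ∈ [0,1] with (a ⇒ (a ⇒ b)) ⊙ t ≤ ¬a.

a ⇒ b = min(1, 1 − 0.327 + 0.982) = min(1, 1.655) = 1.000
a ⇒ (a ⇒ b) = min(1, 1 − 0.327 + 1.000) = min(1, 1.673) = 1.000
So the left factor is a ⇒ (a ⇒ b) = 1.000.
¬a = 1 − 0.327 = 0.673
So the right-hand bound is ¬a = 0.673.
The residuum of the Łukasiewicz t-norm gives the supremum: min(1, 1 − 1.000 + 0.673).
1 − 1.000 + 0.673 = 0.673, so t = min(1, 0.673) = 0.673.
Check: 1.000 ⊙ 0.673 = max(0, 0.673) = 0.673 ≤ 0.673.

0.673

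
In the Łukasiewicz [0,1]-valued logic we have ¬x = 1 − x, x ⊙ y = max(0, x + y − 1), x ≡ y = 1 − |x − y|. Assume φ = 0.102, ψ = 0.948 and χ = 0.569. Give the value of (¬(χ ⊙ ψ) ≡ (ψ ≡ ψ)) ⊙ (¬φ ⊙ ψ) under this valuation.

0.329

χ ⊙ ψ = max(0, 0.569 + 0.948 − 1) = max(0, 0.517) = 0.517
¬(χ ⊙ ψ) = 1 − 0.517 = 0.483
ψ ≡ ψ = 1 − |0.948 − 0.948| = 1 − 0.000 = 1.000
¬(χ ⊙ ψ) ≡ (ψ ≡ ψ) = 1 − |0.483 − 1.000| = 1 − 0.517 = 0.483
¬φ = 1 − 0.102 = 0.898
¬φ ⊙ ψ = max(0, 0.898 + 0.948 − 1) = max(0, 0.846) = 0.846
(¬(χ ⊙ ψ) ≡ (ψ ≡ ψ)) ⊙ (¬φ ⊙ ψ) = max(0, 0.483 + 0.846 − 1) = max(0, 0.329) = 0.329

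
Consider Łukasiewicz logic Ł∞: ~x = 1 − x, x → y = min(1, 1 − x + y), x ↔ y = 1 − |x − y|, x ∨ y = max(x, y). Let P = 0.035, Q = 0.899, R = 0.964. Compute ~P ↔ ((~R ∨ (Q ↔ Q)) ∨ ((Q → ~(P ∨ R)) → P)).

~P = 1 − 0.035 = 0.965
~R = 1 − 0.964 = 0.036
Q ↔ Q = 1 − |0.899 − 0.899| = 1 − 0.000 = 1.000
~R ∨ (Q ↔ Q) = max(0.036, 1.000) = 1.000
P ∨ R = max(0.035, 0.964) = 0.964
~(P ∨ R) = 1 − 0.964 = 0.036
Q → ~(P ∨ R) = min(1, 1 − 0.899 + 0.036) = min(1, 0.137) = 0.137
(Q → ~(P ∨ R)) → P = min(1, 1 − 0.137 + 0.035) = min(1, 0.898) = 0.898
(~R ∨ (Q ↔ Q)) ∨ ((Q → ~(P ∨ R)) → P) = max(1.000, 0.898) = 1.000
~P ↔ ((~R ∨ (Q ↔ Q)) ∨ ((Q → ~(P ∨ R)) → P)) = 1 − |0.965 − 1.000| = 1 − 0.035 = 0.965

0.965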